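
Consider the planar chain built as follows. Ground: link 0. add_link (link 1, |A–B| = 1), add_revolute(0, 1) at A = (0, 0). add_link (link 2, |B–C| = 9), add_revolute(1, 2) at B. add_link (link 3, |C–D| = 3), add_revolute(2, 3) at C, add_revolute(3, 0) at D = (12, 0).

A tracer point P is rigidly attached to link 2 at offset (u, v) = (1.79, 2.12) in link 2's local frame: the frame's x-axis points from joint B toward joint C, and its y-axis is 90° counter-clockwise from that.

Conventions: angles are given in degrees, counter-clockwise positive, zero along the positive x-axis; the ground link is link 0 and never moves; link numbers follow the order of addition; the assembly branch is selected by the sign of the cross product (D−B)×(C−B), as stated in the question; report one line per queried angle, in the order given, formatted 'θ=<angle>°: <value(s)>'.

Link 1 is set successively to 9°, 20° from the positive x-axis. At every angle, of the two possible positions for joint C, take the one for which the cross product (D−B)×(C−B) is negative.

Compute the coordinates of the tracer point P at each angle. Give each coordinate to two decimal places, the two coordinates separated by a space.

A=(0,0), D=(12.00,0)
θ=9°: B = A + 1.00·(cos9°, sin9°) = (0.9877, 0.1564)
θ=9°: |BD| = 11.0134
θ=9°: circle(B,9.00) ∩ circle(D,3.00): a=8.7754, h=1.9979
θ=9°:   candidates: C₊=(9.7906,2.0295) cross=22.003; C₋=(9.7339,-1.9659) cross=-22.003
θ=9°:   branch - wants cross < 0 → take C=(9.7339,-1.9659) (cross=-22.003)
θ=9°: ex = (C−B)/|BC| = (0.9718,-0.2358); ey = (0.2358,0.9718)
θ=9°: P = B + 1.79·ex + 2.12·ey = (3.2271,1.7945)
θ=20°: B = A + 1.00·(cos20°, sin20°) = (0.9397, 0.3420)
θ=20°: |BD| = 11.0656
θ=20°: circle(B,9.00) ∩ circle(D,3.00): a=8.7861, h=1.9504
θ=20°:   candidates: C₊=(9.7819,2.0199) cross=21.582; C₋=(9.6613,-1.8790) cross=-21.582
θ=20°:   branch - wants cross < 0 → take C=(9.6613,-1.8790) (cross=-21.582)
θ=20°: ex = (C−B)/|BC| = (0.9691,-0.2468); ey = (0.2468,0.9691)
θ=20°: P = B + 1.79·ex + 2.12·ey = (3.1975,1.9547)

θ=9°: 3.23 1.79
θ=20°: 3.20 1.95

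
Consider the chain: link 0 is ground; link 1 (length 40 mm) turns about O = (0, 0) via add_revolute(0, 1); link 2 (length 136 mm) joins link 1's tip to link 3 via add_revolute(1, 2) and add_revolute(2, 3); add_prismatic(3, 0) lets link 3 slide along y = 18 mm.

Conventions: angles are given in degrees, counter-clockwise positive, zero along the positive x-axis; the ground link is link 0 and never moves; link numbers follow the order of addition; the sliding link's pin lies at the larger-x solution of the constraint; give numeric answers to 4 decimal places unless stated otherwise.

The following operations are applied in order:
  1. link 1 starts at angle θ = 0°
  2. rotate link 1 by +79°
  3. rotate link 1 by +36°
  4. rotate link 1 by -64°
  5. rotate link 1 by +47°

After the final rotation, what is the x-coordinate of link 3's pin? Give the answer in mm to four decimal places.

geometry: r = 40 mm, L = 136 mm, e = 18 mm; θ starts at 0°
rotate link 1 by +79°: θ ← 0° +79° = 79°
rotate link 1 by +36°: θ ← 79° +36° = 115°
rotate link 1 by -64°: θ ← 115° -64° = 51°
rotate link 1 by +47°: θ ← 51° +47° = 98°
crank pin P = (r cos θ, r sin θ) = (-5.566924, 39.610723)
h = r sin θ − e = 39.610723 − 18 = 21.610723
x = r cos θ + √(L² − h²) = -5.566924 + 134.272025 = 128.705101

128.7051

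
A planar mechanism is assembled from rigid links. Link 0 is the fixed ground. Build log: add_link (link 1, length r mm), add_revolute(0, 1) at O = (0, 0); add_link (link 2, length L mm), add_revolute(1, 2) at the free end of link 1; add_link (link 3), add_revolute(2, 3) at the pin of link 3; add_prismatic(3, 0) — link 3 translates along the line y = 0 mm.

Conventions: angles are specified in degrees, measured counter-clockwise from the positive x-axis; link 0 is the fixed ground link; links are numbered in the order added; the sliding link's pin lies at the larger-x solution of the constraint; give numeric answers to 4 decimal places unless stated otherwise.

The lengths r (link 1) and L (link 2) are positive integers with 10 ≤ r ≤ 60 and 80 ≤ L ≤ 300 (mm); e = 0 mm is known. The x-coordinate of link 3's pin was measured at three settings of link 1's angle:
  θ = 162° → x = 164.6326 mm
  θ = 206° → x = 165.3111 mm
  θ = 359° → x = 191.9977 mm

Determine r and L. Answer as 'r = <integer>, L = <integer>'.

constraint per measurement: (x − r cos θ)² + (r sin θ − e)² = L²
subtracting the θ₁ and θ₂ equations cancels the r² and L² terms:
r = (x₁² − x₂²) / (2[(x₁cos θ₁ + e sin θ₁) − (x₂cos θ₂ + e sin θ₂)]) = 14.0017 → r = 14
L² = (x₁ − r cos θ₁)² + (r sin θ₁ − e)² = 31683.9904 → L = 178.0000 → L = 178
check at θ₃=359°: x = 191.9977 (printed 191.9977) ✓

r = 14, L = 178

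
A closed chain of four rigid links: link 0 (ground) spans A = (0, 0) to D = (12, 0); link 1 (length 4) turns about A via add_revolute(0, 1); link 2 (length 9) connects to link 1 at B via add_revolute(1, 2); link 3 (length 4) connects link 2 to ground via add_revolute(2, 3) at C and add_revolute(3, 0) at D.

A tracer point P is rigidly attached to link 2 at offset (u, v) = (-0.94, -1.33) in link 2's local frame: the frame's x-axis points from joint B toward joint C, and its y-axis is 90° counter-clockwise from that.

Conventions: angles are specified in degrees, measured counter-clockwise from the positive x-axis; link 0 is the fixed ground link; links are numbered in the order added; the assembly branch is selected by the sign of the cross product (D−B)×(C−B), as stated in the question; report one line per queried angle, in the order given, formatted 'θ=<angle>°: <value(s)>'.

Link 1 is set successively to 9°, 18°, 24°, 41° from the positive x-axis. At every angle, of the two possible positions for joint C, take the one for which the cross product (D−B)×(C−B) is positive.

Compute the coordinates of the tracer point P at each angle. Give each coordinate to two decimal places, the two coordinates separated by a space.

A=(0,0), D=(12.00,0)
θ=9°: B = A + 4.00·(cos9°, sin9°) = (3.9508, 0.6257)
θ=9°: |BD| = 8.0735
θ=9°: circle(B,9.00) ∩ circle(D,4.00): a=8.0623, h=4.0000
θ=9°:   candidates: C₊=(12.2988,3.9888) cross=32.294; C₋=(11.6787,-3.9871) cross=-32.294
θ=9°:   branch + wants cross > 0 → take C=(12.2988,3.9888) (cross=32.294)
θ=9°: ex = (C−B)/|BC| = (0.9276,0.3737); ey = (-0.3737,0.9276)
θ=9°: P = B + -0.94·ex + -1.33·ey = (3.5758,-0.9592)
θ=18°: B = A + 4.00·(cos18°, sin18°) = (3.8042, 1.2361)
θ=18°: |BD| = 8.2885
θ=18°: circle(B,9.00) ∩ circle(D,4.00): a=8.0653, h=3.9938
θ=18°:   candidates: C₊=(12.3750,3.9824) cross=33.102; C₋=(11.1838,-3.9158) cross=-33.102
θ=18°:   branch + wants cross > 0 → take C=(12.3750,3.9824) (cross=33.102)
θ=18°: ex = (C−B)/|BC| = (0.9523,0.3051); ey = (-0.3051,0.9523)
θ=18°: P = B + -0.94·ex + -1.33·ey = (3.3149,-0.3173)
θ=24°: B = A + 4.00·(cos24°, sin24°) = (3.6542, 1.6269)
θ=24°: |BD| = 8.5029
θ=24°: circle(B,9.00) ∩ circle(D,4.00): a=8.0737, h=3.9769
θ=24°:   candidates: C₊=(12.3396,3.9856) cross=33.815; C₋=(10.8177,-3.8213) cross=-33.815
θ=24°:   branch + wants cross > 0 → take C=(12.3396,3.9856) (cross=33.815)
θ=24°: ex = (C−B)/|BC| = (0.9650,0.2621); ey = (-0.2621,0.9650)
θ=24°: P = B + -0.94·ex + -1.33·ey = (3.0956,0.0971)
θ=41°: B = A + 4.00·(cos41°, sin41°) = (3.0188, 2.6242)
θ=41°: |BD| = 9.3567
θ=41°: circle(B,9.00) ∩ circle(D,4.00): a=8.1518, h=3.8142
θ=41°:   candidates: C₊=(11.9132,3.9991) cross=35.688; C₋=(9.7737,-3.3232) cross=-35.688
θ=41°:   branch + wants cross > 0 → take C=(11.9132,3.9991) (cross=35.688)
θ=41°: ex = (C−B)/|BC| = (0.9883,0.1528); ey = (-0.1528,0.9883)
θ=41°: P = B + -0.94·ex + -1.33·ey = (2.2930,1.1663)

θ=9°: 3.58 -0.96
θ=18°: 3.31 -0.32
θ=24°: 3.10 0.10
θ=41°: 2.29 1.17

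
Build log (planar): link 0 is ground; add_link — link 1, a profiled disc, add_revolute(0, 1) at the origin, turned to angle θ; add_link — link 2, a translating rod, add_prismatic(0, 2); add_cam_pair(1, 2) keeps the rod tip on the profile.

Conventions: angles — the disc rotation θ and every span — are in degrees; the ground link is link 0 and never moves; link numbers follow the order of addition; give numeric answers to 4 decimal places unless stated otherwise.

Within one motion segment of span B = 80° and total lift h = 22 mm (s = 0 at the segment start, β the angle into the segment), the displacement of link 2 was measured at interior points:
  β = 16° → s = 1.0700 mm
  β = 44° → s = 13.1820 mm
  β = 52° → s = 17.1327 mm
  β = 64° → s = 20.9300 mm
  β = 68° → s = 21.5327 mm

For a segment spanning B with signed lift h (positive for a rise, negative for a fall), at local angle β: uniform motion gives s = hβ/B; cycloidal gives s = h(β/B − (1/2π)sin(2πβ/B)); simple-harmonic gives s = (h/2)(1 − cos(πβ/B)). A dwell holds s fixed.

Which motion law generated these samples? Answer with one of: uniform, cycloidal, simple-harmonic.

candidates at β/B = r: uniform s = h·r (linear in β); cycloidal s = h·(r − sin(2πr)/(2π)); simple-harmonic s = (h/2)(1 − cos(πr))
β=16°: printed 1.0700 | uniform 4.4000, cycloidal 1.0700, simple-harmonic 2.1008
β=44°: printed 13.1820 | uniform 12.1000, cycloidal 13.1820, simple-harmonic 12.7208
β=52°: printed 17.1327 | uniform 14.3000, cycloidal 17.1327, simple-harmonic 15.9939
β=64°: printed 20.9300 | uniform 17.6000, cycloidal 20.9300, simple-harmonic 19.8992
β=68°: printed 21.5327 | uniform 18.7000, cycloidal 21.5327, simple-harmonic 20.8011
only one law matches every sample → cycloidal

cycloidal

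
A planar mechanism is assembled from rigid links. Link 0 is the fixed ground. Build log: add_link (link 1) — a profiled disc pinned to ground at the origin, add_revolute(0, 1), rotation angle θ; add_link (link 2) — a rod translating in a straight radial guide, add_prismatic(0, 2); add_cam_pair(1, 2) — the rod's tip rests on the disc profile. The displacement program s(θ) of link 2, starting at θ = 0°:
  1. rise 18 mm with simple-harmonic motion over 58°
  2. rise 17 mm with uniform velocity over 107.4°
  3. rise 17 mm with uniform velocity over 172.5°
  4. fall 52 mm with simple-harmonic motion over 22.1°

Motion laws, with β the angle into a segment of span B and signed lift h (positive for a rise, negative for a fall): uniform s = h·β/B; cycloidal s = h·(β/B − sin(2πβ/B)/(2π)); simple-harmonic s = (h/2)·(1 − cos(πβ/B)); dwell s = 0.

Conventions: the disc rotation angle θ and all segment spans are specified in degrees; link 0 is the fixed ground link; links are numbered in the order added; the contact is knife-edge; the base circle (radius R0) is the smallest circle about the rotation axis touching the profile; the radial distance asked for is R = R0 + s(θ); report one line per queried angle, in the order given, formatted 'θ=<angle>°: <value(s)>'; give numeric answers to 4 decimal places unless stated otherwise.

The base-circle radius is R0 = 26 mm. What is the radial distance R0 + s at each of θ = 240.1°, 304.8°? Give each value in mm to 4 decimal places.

seg 1 [0°–58°] simple-harmonic, h=18: full span → s += 18 → s = 18.0000
seg 2 [58°–165.4°] uniform, h=17: full span → s += 17 → s = 35.0000
seg 3 [165.4°–337.9°] uniform, h=17: θ=240.1° here. β=74.7, B=172.5. 17·74.7/172.5 = 7.3617 → s = 42.3617
seg 3 [165.4°–337.9°] uniform, h=17: θ=304.8° here. β=139.4, B=172.5. 17·139.4/172.5 = 13.7380 → s = 48.7380
θ=240.1°: R = R0 + s = 26 + 42.3617 = 68.3617
θ=304.8°: R = R0 + s = 26 + 48.7380 = 74.7380

θ=240.1°: 68.3617
θ=304.8°: 74.7380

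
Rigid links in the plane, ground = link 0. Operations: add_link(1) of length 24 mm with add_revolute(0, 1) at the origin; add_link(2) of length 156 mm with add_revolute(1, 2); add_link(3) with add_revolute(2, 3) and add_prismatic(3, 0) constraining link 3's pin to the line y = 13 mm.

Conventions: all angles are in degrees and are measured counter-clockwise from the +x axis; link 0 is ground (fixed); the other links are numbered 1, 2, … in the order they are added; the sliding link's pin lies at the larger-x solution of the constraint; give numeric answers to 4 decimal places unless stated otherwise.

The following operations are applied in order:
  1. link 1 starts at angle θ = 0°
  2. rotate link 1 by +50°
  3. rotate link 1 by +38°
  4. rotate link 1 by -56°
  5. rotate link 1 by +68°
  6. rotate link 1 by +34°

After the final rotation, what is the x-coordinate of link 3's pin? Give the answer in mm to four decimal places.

geometry: r = 24 mm, L = 156 mm, e = 13 mm; θ starts at 0°
rotate link 1 by +50°: θ ← 0° +50° = 50°
rotate link 1 by +38°: θ ← 50° +38° = 88°
rotate link 1 by -56°: θ ← 88° -56° = 32°
rotate link 1 by +68°: θ ← 32° +68° = 100°
rotate link 1 by +34°: θ ← 100° +34° = 134°
crank pin P = (r cos θ, r sin θ) = (-16.671801, 17.264155)
h = r sin θ − e = 17.264155 − 13 = 4.264155
x = r cos θ + √(L² − h²) = -16.671801 + 155.941710 = 139.269909

139.2699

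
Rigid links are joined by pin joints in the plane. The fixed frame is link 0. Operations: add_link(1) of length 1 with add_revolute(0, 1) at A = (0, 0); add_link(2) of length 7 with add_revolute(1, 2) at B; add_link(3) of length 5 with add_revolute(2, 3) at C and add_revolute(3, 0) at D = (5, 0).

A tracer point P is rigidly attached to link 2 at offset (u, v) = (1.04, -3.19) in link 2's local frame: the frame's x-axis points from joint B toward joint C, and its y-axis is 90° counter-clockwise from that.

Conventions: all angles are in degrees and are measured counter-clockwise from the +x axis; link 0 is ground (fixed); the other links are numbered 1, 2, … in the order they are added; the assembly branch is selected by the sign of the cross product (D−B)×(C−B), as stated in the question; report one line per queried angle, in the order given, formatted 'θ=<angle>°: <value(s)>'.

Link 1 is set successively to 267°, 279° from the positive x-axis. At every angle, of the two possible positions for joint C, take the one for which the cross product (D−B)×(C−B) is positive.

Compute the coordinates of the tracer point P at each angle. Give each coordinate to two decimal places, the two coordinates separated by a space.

A=(0,0), D=(5.00,0)
θ=267°: B = A + 1.00·(cos267°, sin267°) = (-0.0523, -0.9986)
θ=267°: |BD| = 5.1501
θ=267°: circle(B,7.00) ∩ circle(D,5.00): a=4.9051, h=4.9940
θ=267°:   candidates: C₊=(3.7913,4.8517) cross=25.719; C₋=(5.7280,-4.9467) cross=-25.719
θ=267°:   branch + wants cross > 0 → take C=(3.7913,4.8517) (cross=25.719)
θ=267°: ex = (C−B)/|BC| = (0.5491,0.8358); ey = (-0.8358,0.5491)
θ=267°: P = B + 1.04·ex + -3.19·ey = (3.1848,-1.8810)
θ=279°: B = A + 1.00·(cos279°, sin279°) = (0.1564, -0.9877)
θ=279°: |BD| = 4.9432
θ=279°: circle(B,7.00) ∩ circle(D,5.00): a=4.8992, h=4.9998
θ=279°:   candidates: C₊=(3.9578,4.8902) cross=24.715; C₋=(5.9558,-4.9078) cross=-24.715
θ=279°:   branch + wants cross > 0 → take C=(3.9578,4.8902) (cross=24.715)
θ=279°: ex = (C−B)/|BC| = (0.5431,0.8397); ey = (-0.8397,0.5431)
θ=279°: P = B + 1.04·ex + -3.19·ey = (3.3998,-1.8468)

θ=267°: 3.18 -1.88
θ=279°: 3.40 -1.85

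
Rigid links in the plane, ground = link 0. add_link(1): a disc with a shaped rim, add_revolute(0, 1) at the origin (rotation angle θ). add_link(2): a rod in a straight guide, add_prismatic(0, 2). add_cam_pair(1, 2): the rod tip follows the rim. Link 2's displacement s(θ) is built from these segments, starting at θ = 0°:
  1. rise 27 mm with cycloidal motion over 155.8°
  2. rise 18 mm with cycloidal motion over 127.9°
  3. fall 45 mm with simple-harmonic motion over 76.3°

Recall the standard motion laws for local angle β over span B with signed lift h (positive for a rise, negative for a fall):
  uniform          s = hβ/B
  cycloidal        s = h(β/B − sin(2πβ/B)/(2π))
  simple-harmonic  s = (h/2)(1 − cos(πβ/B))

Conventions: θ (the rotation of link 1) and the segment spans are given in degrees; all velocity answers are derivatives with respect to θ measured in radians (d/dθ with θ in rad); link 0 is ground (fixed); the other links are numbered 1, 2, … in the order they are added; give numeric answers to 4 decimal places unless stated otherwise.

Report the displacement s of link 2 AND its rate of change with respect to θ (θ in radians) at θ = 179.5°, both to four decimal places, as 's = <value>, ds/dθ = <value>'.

segment 1 (0° to 155.8°, cycloidal, h = 27) is passed completely: s = 0.0000 + (27) = 27.0000
θ = 179.5° falls in segment 2 (155.8° to 283.7°, cycloidal, h = 18): β = 179.5 − 155.8 = 23.7°, B = 127.9°; Δs = 18·(0.1853 − sin(2π·0.1853)/(2π)) = 0.7041; s = 27.0000 + 0.7041 = 27.7041
velocity in seg [155.8°–283.7°] (cycloidal), θ in radians: β = 23.7° = 0.4136 rad, B = 127.9° = 2.2323 rad; ds/dθ = (h/B)(1 − cos(2πβ/B)) = (18/2.2323)(1 − cos(2π·0.1853)) = 4.875111 mm/rad

s = 27.7041, ds/dθ = 4.8751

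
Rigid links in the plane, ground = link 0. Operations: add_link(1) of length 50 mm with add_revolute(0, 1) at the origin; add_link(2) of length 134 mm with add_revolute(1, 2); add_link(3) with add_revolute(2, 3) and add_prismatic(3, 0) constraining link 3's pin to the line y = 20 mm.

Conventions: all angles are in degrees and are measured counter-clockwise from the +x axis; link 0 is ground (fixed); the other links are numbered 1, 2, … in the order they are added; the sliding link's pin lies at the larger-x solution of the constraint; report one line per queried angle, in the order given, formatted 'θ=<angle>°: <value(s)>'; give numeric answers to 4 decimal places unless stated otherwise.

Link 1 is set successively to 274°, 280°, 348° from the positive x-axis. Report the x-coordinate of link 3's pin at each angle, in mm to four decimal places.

geometry: r = 50 mm, L = 134 mm, e = 20 mm
θ=274°: crank pin P = (r cos θ, r sin θ) = (3.487824, -49.878203)
θ=274°: h = r sin θ − e = -49.878203 − 20 = -69.878203
θ=274°: x = r cos θ + √(L² − h²) = 3.487824 + 114.337382 = 117.825205
θ=280°: crank pin P = (r cos θ, r sin θ) = (8.682409, -49.240388)
θ=280°: h = r sin θ − e = -49.240388 − 20 = -69.240388
θ=280°: x = r cos θ + √(L² − h²) = 8.682409 + 114.724752 = 123.407161
θ=348°: crank pin P = (r cos θ, r sin θ) = (48.907380, -10.395585)
θ=348°: h = r sin θ − e = -10.395585 − 20 = -30.395585
θ=348°: x = r cos θ + √(L² − h²) = 48.907380 + 130.507120 = 179.414500

θ=274°: 117.8252
θ=280°: 123.4072
θ=348°: 179.4145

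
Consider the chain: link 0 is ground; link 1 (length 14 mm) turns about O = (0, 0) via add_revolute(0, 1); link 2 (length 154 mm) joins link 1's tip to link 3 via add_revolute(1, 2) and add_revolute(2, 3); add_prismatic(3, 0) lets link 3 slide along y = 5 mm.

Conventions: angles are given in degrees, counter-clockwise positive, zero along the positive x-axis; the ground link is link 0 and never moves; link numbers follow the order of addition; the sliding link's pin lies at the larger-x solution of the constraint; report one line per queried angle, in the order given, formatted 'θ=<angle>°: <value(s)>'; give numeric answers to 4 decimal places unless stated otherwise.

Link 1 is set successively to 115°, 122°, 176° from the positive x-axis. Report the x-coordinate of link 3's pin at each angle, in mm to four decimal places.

geometry: r = 14 mm, L = 154 mm, e = 5 mm
θ=115°: crank pin P = (r cos θ, r sin θ) = (-5.916656, 12.688309)
θ=115°: h = r sin θ − e = 12.688309 − 5 = 7.688309
θ=115°: x = r cos θ + √(L² − h²) = -5.916656 + 153.807964 = 147.891309
θ=122°: crank pin P = (r cos θ, r sin θ) = (-7.418870, 11.872673)
θ=122°: h = r sin θ − e = 11.872673 − 5 = 6.872673
θ=122°: x = r cos θ + √(L² − h²) = -7.418870 + 153.846568 = 146.427698
θ=176°: crank pin P = (r cos θ, r sin θ) = (-13.965897, 0.976591)
θ=176°: h = r sin θ − e = 0.976591 − 5 = -4.023409
θ=176°: x = r cos θ + √(L² − h²) = -13.965897 + 153.947433 = 139.981536

θ=115°: 147.8913
θ=122°: 146.4277
θ=176°: 139.9815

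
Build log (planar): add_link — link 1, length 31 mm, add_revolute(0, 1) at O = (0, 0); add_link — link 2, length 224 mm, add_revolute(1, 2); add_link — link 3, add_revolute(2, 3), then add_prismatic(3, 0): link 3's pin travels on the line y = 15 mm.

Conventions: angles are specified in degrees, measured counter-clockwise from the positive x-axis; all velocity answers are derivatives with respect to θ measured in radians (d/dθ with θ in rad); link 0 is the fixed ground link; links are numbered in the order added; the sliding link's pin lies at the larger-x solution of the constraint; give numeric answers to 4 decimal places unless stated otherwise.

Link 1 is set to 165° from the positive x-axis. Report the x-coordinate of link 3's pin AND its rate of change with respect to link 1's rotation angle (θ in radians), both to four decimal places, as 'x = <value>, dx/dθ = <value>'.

geometry: r = 31 mm, L = 224 mm, e = 15 mm
crank pin P = (r cos θ, r sin θ) = (-29.943701, 8.023390)
h = r sin θ − e = 8.023390 − 15 = -6.976610
x = r cos θ + √(L² − h²) = -29.943701 + 223.891328 = 193.947628
dx/dθ = −r sin θ − h·r cos θ/√(L² − h²) (θ in radians; h = -6.976610) = -8.956457

x = 193.9476, dx/dθ = -8.9565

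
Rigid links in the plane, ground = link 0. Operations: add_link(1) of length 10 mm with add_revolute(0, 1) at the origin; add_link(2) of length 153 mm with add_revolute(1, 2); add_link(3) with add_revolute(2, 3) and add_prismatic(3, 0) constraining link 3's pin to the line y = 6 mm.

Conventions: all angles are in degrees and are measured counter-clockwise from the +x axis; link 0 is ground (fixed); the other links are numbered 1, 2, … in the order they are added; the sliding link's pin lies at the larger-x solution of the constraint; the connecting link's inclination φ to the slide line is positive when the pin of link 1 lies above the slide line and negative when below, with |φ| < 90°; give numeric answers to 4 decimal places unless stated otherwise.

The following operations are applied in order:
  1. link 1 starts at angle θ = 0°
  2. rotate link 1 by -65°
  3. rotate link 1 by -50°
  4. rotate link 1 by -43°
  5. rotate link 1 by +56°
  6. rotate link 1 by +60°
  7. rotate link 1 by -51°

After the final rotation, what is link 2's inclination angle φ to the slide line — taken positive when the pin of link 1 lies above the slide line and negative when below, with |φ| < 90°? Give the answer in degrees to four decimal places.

geometry: r = 10 mm, L = 153 mm, e = 6 mm; θ starts at 0°
rotate link 1 by -65°: θ ← 0° -65° = -65°
rotate link 1 by -50°: θ ← -65° -50° = -115°
rotate link 1 by -43°: θ ← -115° -43° = -158°
rotate link 1 by +56°: θ ← -158° +56° = -102°
rotate link 1 by +60°: θ ← -102° +60° = -42°
rotate link 1 by -51°: θ ← -42° -51° = -93°
h = r sin θ − e = -9.986295 − 6 = -15.986295
sin φ = h / L = -15.986295 / 153 = -0.10448559
φ = arcsin(-0.10448559) = -5.997530°

-5.9975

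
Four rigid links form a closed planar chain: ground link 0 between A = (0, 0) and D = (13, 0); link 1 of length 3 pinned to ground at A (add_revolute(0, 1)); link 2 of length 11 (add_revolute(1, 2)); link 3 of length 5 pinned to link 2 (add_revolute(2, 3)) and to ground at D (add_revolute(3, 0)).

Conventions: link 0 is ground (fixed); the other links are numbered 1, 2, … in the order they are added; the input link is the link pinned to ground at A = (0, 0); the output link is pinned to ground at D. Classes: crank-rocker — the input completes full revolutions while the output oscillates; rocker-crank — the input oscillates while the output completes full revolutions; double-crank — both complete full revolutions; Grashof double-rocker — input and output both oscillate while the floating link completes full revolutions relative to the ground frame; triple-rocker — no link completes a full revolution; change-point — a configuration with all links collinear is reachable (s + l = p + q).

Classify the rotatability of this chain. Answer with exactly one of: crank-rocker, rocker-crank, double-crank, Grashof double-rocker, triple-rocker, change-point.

lengths: ground=13, input=3, coupler=11, output=5
sorted: s=3 (shortest), l=13 (longest), p+q=16
s + l = 16 vs p + q = 16
s + l = p + q → change-point (collinear configuration reachable)

change-point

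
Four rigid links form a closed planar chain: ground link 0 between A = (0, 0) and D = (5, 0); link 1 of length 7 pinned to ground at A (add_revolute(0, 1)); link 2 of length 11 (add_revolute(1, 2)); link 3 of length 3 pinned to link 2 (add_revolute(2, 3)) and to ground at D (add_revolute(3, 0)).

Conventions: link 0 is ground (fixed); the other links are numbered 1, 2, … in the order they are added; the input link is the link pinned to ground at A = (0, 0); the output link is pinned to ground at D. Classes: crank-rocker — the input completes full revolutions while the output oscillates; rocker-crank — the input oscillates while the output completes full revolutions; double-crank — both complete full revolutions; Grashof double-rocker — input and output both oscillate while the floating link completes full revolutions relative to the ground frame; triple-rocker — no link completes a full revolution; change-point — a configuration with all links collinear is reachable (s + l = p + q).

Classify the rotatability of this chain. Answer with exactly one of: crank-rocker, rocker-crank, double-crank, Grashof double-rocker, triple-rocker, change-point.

lengths: ground=5, input=7, coupler=11, output=3
sorted: s=3 (shortest), l=11 (longest), p+q=12
s + l = 14 vs p + q = 12
s + l > p + q → non-Grashof → no link fully rotates → triple-rocker

triple-rocker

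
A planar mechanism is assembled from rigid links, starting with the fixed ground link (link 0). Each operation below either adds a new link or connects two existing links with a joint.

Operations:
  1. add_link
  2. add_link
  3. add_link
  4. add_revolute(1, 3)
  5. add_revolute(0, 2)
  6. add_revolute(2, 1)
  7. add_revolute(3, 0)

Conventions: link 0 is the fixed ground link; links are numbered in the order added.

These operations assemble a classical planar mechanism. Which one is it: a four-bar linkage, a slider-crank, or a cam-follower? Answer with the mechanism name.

links: 4 (incl. ground); joints: 4 revolute, 0 prismatic, 0 higher (cam) pair, forming one closed loop
4 links in a single 4R loop → four-bar linkage

four-bar linkage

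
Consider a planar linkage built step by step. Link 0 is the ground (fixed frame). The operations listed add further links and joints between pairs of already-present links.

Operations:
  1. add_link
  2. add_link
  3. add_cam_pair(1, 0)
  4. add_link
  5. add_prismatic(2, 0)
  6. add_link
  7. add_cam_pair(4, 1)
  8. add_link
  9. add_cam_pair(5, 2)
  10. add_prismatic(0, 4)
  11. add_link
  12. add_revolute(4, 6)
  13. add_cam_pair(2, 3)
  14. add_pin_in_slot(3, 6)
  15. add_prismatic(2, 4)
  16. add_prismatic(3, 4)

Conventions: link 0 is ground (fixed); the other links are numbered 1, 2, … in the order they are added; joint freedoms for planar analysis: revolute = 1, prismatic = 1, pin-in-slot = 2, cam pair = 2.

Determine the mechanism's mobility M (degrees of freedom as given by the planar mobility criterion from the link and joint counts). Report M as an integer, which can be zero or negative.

ground; <1,0,0>
#1 <2,0,0>
#2 <3,0,0>
C:1↔0 J2 <3,0,1>
#3 <4,0,1>
P:2↔0 J1 <4,1,1>
#4 <5,1,1>
C:4↔1 J2 <5,1,2>
#5 <6,1,2>
C:5↔2 J2 <6,1,3>
P:0↔4 J1 <6,2,3>
#6 <7,2,3>
R:4↔6 J1 <7,3,3>
C:2↔3 J2 <7,3,4>
PS:3↔6 J2 <7,3,5>
P:2↔4 J1 <7,4,5>
P:3↔4 J1 <7,5,5>
3×6 − 2×5 − 1×5 = 3

M = 3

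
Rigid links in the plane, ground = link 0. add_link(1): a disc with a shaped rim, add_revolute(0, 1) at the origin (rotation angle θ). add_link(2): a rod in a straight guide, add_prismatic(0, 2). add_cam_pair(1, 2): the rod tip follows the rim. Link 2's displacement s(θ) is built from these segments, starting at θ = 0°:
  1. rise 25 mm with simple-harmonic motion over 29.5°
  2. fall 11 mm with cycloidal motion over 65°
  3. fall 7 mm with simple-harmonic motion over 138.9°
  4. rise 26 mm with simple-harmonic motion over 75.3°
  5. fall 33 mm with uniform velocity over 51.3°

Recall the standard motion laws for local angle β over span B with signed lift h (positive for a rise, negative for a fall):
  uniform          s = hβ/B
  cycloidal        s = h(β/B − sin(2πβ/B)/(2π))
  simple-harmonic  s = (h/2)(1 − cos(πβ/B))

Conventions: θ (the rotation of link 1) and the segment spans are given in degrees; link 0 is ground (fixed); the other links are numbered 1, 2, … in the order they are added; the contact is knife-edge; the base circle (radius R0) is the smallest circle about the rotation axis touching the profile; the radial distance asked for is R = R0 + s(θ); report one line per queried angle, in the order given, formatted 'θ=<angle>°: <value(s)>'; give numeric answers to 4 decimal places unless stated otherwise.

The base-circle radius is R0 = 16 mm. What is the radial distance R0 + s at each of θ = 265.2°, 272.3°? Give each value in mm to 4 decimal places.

segment 1 (0° to 29.5°, simple-harmonic, h = 25) is passed completely: s = 0.0000 + (25) = 25.0000
segment 2 (29.5° to 94.5°, cycloidal, h = -11) is passed completely: s = 25.0000 + (-11) = 14.0000
segment 3 (94.5° to 233.4°, simple-harmonic, h = -7) is passed completely: s = 14.0000 + (-7) = 7.0000
θ = 265.2° falls in segment 4 (233.4° to 308.7°, simple-harmonic, h = 26): β = 265.2 − 233.4 = 31.8°, B = 75.3°; Δs = 26/2·(1 − cos(π·0.4223)) = 9.8585; s = 7.0000 + 9.8585 = 16.8585
θ = 272.3° falls in segment 4 (233.4° to 308.7°, simple-harmonic, h = 26): β = 272.3 − 233.4 = 38.9°, B = 75.3°; Δs = 26/2·(1 − cos(π·0.5166)) = 13.6777; s = 7.0000 + 13.6777 = 20.6777
θ=265.2°: R = R0 + s = 16 + 16.8585 = 32.8585
θ=272.3°: R = R0 + s = 16 + 20.6777 = 36.6777

θ=265.2°: 32.8585
θ=272.3°: 36.6777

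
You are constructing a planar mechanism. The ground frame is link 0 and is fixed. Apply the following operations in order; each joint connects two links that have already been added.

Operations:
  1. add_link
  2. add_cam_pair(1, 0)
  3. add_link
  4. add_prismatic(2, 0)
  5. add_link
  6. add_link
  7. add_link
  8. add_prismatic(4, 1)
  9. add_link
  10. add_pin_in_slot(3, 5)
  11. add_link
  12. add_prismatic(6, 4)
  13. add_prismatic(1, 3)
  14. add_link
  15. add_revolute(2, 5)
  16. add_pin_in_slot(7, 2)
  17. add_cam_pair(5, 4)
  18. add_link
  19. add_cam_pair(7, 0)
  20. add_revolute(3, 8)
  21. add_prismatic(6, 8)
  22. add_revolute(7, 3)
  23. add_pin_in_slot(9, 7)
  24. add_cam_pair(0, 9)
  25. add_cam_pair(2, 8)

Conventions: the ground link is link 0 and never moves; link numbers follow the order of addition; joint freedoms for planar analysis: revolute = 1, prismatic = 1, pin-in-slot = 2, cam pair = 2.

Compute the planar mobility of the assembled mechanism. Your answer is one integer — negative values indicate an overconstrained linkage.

(L,J1,J2)=(1,0,0); link0 fixed
link1: (2,0,0)
C 1-0 [J2]: (2,0,1)
link2: (3,0,1)
P 2-0 [J1]: (3,1,1)
link3: (4,1,1)
link4: (5,1,1)
link5: (6,1,1)
P 4-1 [J1]: (6,2,1)
link6: (7,2,1)
PS 3-5 [J2]: (7,2,2)
link7: (8,2,2)
P 6-4 [J1]: (8,3,2)
P 1-3 [J1]: (8,4,2)
link8: (9,4,2)
R 2-5 [J1]: (9,5,2)
PS 7-2 [J2]: (9,5,3)
C 5-4 [J2]: (9,5,4)
link9: (10,5,4)
C 7-0 [J2]: (10,5,5)
R 3-8 [J1]: (10,6,5)
P 6-8 [J1]: (10,7,5)
R 7-3 [J1]: (10,8,5)
PS 9-7 [J2]: (10,8,6)
C 0-9 [J2]: (10,8,7)
C 2-8 [J2]: (10,8,8)
Grübler: 3·9 − 2·8 − 8 = 3

M = 3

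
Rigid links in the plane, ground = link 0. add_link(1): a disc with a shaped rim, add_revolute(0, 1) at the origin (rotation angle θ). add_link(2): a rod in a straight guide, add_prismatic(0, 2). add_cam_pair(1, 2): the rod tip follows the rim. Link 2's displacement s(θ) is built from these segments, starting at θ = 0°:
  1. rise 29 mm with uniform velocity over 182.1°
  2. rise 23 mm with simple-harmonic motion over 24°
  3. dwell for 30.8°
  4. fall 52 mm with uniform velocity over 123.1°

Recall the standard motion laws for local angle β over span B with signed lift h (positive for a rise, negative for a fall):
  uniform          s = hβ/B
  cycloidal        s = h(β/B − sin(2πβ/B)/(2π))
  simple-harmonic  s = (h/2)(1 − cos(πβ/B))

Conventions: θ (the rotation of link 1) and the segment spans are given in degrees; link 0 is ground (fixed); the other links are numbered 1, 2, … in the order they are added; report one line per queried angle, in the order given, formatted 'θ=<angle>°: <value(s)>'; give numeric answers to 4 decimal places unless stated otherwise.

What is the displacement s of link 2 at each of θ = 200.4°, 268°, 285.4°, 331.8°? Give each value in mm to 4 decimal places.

segment 1 (0° to 182.1°, uniform, h = 29) is passed completely: s = 0.0000 + (29) = 29.0000
θ = 200.4° falls in segment 2 (182.1° to 206.1°, simple-harmonic, h = 23): β = 200.4 − 182.1 = 18.3°, B = 24°; Δs = 23/2·(1 − cos(π·0.7625)) = 19.9447; s = 29.0000 + 19.9447 = 48.9447
segment 2 (182.1° to 206.1°, simple-harmonic, h = 23) is passed completely: s = 29.0000 + (23) = 52.0000
segment 3 (206.1° to 236.9°, dwell): s unchanged at 52.0000
θ = 268° falls in segment 4 (236.9° to 360°, uniform, h = -52): β = 268 − 236.9 = 31.1°, B = 123.1°; Δs = -52·31.1/123.1 = -13.1373; s = 52.0000 − 13.1373 = 38.8627
θ = 285.4° falls in segment 4 (236.9° to 360°, uniform, h = -52): β = 285.4 − 236.9 = 48.5°, B = 123.1°; Δs = -52·48.5/123.1 = -20.4874; s = 52.0000 − 20.4874 = 31.5126
θ = 331.8° falls in segment 4 (236.9° to 360°, uniform, h = -52): β = 331.8 − 236.9 = 94.9°, B = 123.1°; Δs = -52·94.9/123.1 = -40.0877; s = 52.0000 − 40.0877 = 11.9123

θ=200.4°: 48.9447
θ=268°: 38.8627
θ=285.4°: 31.5126
θ=331.8°: 11.9123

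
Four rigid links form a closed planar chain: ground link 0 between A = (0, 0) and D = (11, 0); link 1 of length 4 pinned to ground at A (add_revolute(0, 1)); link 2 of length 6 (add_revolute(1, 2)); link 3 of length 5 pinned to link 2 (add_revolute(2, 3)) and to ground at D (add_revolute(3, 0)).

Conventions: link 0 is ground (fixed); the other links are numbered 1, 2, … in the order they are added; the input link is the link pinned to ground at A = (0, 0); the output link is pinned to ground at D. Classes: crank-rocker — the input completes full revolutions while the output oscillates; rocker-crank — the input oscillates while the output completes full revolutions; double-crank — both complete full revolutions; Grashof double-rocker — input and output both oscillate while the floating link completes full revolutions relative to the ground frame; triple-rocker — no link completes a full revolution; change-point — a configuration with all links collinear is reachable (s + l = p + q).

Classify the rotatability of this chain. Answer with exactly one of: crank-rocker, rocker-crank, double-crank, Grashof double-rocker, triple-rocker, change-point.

lengths: ground=11, input=4, coupler=6, output=5
sorted: s=4 (shortest), l=11 (longest), p+q=11
s + l = 15 vs p + q = 11
s + l > p + q → non-Grashof → no link fully rotates → triple-rocker

triple-rocker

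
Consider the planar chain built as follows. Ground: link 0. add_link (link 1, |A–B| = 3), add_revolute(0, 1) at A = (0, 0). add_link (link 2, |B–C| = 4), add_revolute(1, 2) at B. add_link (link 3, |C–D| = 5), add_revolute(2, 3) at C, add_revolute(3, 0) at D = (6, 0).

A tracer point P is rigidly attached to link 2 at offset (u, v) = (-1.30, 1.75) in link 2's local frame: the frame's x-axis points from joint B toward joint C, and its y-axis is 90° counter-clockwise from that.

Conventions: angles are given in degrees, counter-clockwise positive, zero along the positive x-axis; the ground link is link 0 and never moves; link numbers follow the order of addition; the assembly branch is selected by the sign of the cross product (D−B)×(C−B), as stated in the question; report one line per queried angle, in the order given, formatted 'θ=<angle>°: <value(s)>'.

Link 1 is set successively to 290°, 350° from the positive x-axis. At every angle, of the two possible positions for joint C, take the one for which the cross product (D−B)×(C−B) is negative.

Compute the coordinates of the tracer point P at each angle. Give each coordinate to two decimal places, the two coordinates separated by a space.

A=(0,0), D=(6.00,0)
θ=290°: B = A + 3.00·(cos290°, sin290°) = (1.0261, -2.8191)
θ=290°: |BD| = 5.7173
θ=290°: circle(B,4.00) ∩ circle(D,5.00): a=2.0716, h=3.4218
θ=290°:   candidates: C₊=(1.1411,1.1793) cross=19.563; C₋=(4.5155,-4.7745) cross=-19.563
θ=290°:   branch - wants cross < 0 → take C=(4.5155,-4.7745) (cross=-19.563)
θ=290°: ex = (C−B)/|BC| = (0.8724,-0.4889); ey = (0.4889,0.8724)
θ=290°: P = B + -1.30·ex + 1.75·ey = (0.7475,-0.6569)
θ=350°: B = A + 3.00·(cos350°, sin350°) = (2.9544, -0.5209)
θ=350°: |BD| = 3.0898
θ=350°: circle(B,4.00) ∩ circle(D,5.00): a=0.0885, h=3.9990
θ=350°:   candidates: C₊=(2.3674,3.4357) cross=12.356; C₋=(3.7159,-4.4478) cross=-12.356
θ=350°:   branch - wants cross < 0 → take C=(3.7159,-4.4478) (cross=-12.356)
θ=350°: ex = (C−B)/|BC| = (0.1904,-0.9817); ey = (0.9817,0.1904)
θ=350°: P = B + -1.30·ex + 1.75·ey = (4.4249,1.0884)

θ=290°: 0.75 -0.66
θ=350°: 4.42 1.09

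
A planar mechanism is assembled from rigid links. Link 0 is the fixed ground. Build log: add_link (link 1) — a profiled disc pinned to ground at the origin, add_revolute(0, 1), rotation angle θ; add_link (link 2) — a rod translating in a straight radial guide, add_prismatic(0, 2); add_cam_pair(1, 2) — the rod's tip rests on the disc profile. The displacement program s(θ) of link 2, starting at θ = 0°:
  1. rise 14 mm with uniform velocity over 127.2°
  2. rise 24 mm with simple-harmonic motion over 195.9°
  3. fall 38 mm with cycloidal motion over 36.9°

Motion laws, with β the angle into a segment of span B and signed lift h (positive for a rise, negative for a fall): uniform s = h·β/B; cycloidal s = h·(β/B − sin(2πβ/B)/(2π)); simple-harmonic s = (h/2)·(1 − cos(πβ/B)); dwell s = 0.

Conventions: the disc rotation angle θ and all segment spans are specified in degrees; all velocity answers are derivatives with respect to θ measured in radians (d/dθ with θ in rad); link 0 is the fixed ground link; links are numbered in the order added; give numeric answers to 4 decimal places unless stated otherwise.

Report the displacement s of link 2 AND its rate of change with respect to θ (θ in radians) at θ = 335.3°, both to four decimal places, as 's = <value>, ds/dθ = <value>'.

seg 1 [0°–127.2°] uniform, h=14: full span → s += 14 → s = 14.0000
seg 2 [127.2°–323.1°] simple-harmonic, h=24: full span → s += 24 → s = 38.0000
seg 3 [323.1°–360°] cycloidal, h=-38: θ=335.3° here. β=12.2, B=36.9. -38·(0.3306 − sin(2π·0.3306)/(2π)) = -7.2753 → s = 30.7247
velocity in seg [323.1°–360°] (cycloidal), θ in radians: β = 12.2° = 0.2129 rad, B = 36.9° = 0.6440 rad; ds/dθ = (h/B)(1 − cos(2πβ/B)) = ((-38)/0.6440)(1 − cos(2π·0.3306)) = -87.631351 mm/rad

s = 30.7247, ds/dθ = -87.6314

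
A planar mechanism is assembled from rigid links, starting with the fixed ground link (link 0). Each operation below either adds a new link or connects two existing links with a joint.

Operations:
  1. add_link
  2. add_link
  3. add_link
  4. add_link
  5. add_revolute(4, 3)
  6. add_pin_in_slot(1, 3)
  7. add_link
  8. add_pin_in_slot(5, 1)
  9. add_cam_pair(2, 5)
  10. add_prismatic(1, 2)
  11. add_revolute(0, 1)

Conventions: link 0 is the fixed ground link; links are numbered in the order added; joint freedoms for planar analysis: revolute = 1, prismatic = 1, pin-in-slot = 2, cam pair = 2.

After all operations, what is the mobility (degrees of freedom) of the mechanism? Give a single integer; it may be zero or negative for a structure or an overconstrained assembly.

link 0 = ground. State L|J1|J2 = 1|0|0
+link1  2|0|0
+link2  3|0|0
+link3  4|0|0
+link4  5|0|0
R(4,3) f=1→J1  5|1|0
PS(1,3) f=2→J2  5|1|1
+link5  6|1|1
PS(5,1) f=2→J2  6|1|2
C(2,5) f=2→J2  6|1|3
P(1,2) f=1→J1  6|2|3
R(0,1) f=1→J1  6|3|3
M = 3(6−1)−2·3−3 = 15−6−3 = 6

M = 6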